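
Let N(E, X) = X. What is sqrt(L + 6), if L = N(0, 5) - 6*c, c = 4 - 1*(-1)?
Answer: I*sqrt(19) ≈ 4.3589*I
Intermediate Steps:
c = 5 (c = 4 + 1 = 5)
L = -25 (L = 5 - 6*5 = 5 - 30 = -25)
sqrt(L + 6) = sqrt(-25 + 6) = sqrt(-19) = I*sqrt(19)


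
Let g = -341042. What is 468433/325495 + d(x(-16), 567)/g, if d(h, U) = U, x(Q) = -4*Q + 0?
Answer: 159570771521/111007465790 ≈ 1.4375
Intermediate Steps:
x(Q) = -4*Q
468433/325495 + d(x(-16), 567)/g = 468433/325495 + 567/(-341042) = 468433*(1/325495) + 567*(-1/341042) = 468433/325495 - 567/341042 = 159570771521/111007465790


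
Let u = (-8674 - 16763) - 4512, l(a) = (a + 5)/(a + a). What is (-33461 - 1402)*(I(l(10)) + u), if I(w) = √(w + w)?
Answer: 1044111987 - 34863*√6/2 ≈ 1.0441e+9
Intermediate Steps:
l(a) = (5 + a)/(2*a) (l(a) = (5 + a)/((2*a)) = (5 + a)*(1/(2*a)) = (5 + a)/(2*a))
I(w) = √2*√w (I(w) = √(2*w) = √2*√w)
u = -29949 (u = -25437 - 4512 = -29949)
(-33461 - 1402)*(I(l(10)) + u) = (-33461 - 1402)*(√2*√((½)*(5 + 10)/10) - 29949) = -34863*(√2*√((½)*(⅒)*15) - 29949) = -34863*(√2*√(¾) - 29949) = -34863*(√2*(√3/2) - 29949) = -34863*(√6/2 - 29949) = -34863*(-29949 + √6/2) = 1044111987 - 34863*√6/2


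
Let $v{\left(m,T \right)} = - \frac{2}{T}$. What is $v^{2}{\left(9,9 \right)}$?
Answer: $\frac{4}{81} \approx 0.049383$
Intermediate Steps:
$v^{2}{\left(9,9 \right)} = \left(- \frac{2}{9}\right)^{2} = \frac{4}{81}$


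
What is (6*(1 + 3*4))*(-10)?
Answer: -780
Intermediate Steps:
(6*(1 + 3*4))*(-10) = (6*(1 + 12))*(-10) = (6*13)*(-10) = 78*(-10) = -780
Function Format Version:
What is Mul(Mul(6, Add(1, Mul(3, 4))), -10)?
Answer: -780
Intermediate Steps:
Mul(Mul(6, Add(1, Mul(3, 4))), -10) = Mul(Mul(6, Add(1, 12)), -10) = Mul(Mul(6, 13), -10) = Mul(78, -10) = -780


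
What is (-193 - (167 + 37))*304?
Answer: -120688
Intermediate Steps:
(-193 - (167 + 37))*304 = (-193 - 1*204)*304 = (-193 - 204)*304 = -397*304 = -120688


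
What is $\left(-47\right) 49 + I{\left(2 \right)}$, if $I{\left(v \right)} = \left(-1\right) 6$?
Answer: $-2309$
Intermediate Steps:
$I{\left(v \right)} = -6$
$\left(-47\right) 49 + I{\left(2 \right)} = \left(-47\right) 49 - 6 = -2303 - 6 = -2309$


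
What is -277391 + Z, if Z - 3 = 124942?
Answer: -152446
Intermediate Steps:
Z = 124945 (Z = 3 + 124942 = 124945)
-277391 + Z = -277391 + 124945 = -152446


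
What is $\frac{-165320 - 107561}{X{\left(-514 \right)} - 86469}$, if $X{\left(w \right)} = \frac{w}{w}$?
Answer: $\frac{272881}{86468} \approx 3.1559$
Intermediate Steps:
$X{\left(w \right)} = 1$
$\frac{-165320 - 107561}{X{\left(-514 \right)} - 86469} = \frac{-165320 - 107561}{1 - 86469} = - \frac{272881}{-86468} = \left(-272881\right) \left(- \frac{1}{86468}\right) = \frac{272881}{86468}$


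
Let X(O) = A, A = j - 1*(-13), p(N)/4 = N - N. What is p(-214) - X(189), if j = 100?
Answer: -113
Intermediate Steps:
p(N) = 0 (p(N) = 4*(N - N) = 4*0 = 0)
A = 113 (A = 100 - 1*(-13) = 100 + 13 = 113)
X(O) = 113
p(-214) - X(189) = 0 - 1*113 = 0 - 113 = -113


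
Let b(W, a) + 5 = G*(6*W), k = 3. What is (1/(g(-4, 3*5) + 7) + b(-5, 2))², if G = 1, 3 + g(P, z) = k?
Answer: 59536/49 ≈ 1215.0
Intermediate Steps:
g(P, z) = 0 (g(P, z) = -3 + 3 = 0)
b(W, a) = -5 + 6*W (b(W, a) = -5 + 1*(6*W) = -5 + 6*W)
(1/(g(-4, 3*5) + 7) + b(-5, 2))² = (1/(0 + 7) + (-5 + 6*(-5)))² = (1/7 + (-5 - 30))² = (⅐ - 35)² = (-244/7)² = 59536/49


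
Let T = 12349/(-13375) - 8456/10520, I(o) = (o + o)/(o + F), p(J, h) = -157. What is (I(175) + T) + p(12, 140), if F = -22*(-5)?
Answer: -31579282309/200504625 ≈ -157.50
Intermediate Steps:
F = 110
I(o) = 2*o/(110 + o) (I(o) = (o + o)/(o + 110) = (2*o)/(110 + o) = 2*o/(110 + o))
T = -6075262/3517625 (T = 12349*(-1/13375) - 8456*1/10520 = -12349/13375 - 1057/1315 = -6075262/3517625 ≈ -1.7271)
(I(175) + T) + p(12, 140) = (2*175/(110 + 175) - 6075262/3517625) - 157 = (2*175/285 - 6075262/3517625) - 157 = (2*175*(1/285) - 6075262/3517625) - 157 = (70/57 - 6075262/3517625) - 157 = -100056184/200504625 - 157 = -31579282309/200504625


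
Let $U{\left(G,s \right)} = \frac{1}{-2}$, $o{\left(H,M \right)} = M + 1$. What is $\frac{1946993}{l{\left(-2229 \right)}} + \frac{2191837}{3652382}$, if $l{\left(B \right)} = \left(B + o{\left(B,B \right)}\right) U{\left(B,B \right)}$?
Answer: $\frac{14232093392161}{16278666574} \approx 874.28$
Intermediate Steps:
$o{\left(H,M \right)} = 1 + M$
$U{\left(G,s \right)} = - \frac{1}{2}$
$l{\left(B \right)} = - \frac{1}{2} - B$ ($l{\left(B \right)} = \left(B + \left(1 + B\right)\right) \left(- \frac{1}{2}\right) = \left(1 + 2 B\right) \left(- \frac{1}{2}\right) = - \frac{1}{2} - B$)
$\frac{1946993}{l{\left(-2229 \right)}} + \frac{2191837}{3652382} = \frac{1946993}{- \frac{1}{2} - -2229} + \frac{2191837}{3652382} = \frac{1946993}{- \frac{1}{2} + 2229} + 2191837 \cdot \frac{1}{3652382} = \frac{1946993}{\frac{4457}{2}} + \frac{2191837}{3652382} = 1946993 \cdot \frac{2}{4457} + \frac{2191837}{3652382} = \frac{3893986}{4457} + \frac{2191837}{3652382} = \frac{14232093392161}{16278666574}$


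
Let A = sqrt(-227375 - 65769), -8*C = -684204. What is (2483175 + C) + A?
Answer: 5137401/2 + 2*I*sqrt(73286) ≈ 2.5687e+6 + 541.43*I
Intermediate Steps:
C = 171051/2 (C = -1/8*(-684204) = 171051/2 ≈ 85526.)
A = 2*I*sqrt(73286) (A = sqrt(-293144) = 2*I*sqrt(73286) ≈ 541.43*I)
(2483175 + C) + A = (2483175 + 171051/2) + 2*I*sqrt(73286) = 5137401/2 + 2*I*sqrt(73286)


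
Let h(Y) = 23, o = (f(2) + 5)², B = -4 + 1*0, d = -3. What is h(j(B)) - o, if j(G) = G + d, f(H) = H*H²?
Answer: -146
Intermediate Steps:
f(H) = H³
B = -4 (B = -4 + 0 = -4)
j(G) = -3 + G (j(G) = G - 3 = -3 + G)
o = 169 (o = (2³ + 5)² = (8 + 5)² = 13² = 169)
h(j(B)) - o = 23 - 1*169 = 23 - 169 = -146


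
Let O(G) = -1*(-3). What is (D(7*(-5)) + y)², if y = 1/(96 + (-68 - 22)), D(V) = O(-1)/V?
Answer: 289/44100 ≈ 0.0065533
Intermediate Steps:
O(G) = 3
D(V) = 3/V
y = ⅙ (y = 1/(96 - 90) = 1/6 = ⅙ ≈ 0.16667)
(D(7*(-5)) + y)² = (3/((7*(-5))) + ⅙)² = (3/(-35) + ⅙)² = (3*(-1/35) + ⅙)² = (-3/35 + ⅙)² = (17/210)² = 289/44100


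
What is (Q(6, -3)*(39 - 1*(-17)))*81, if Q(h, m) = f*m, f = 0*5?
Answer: 0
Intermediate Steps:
f = 0
Q(h, m) = 0 (Q(h, m) = 0*m = 0)
(Q(6, -3)*(39 - 1*(-17)))*81 = (0*(39 - 1*(-17)))*81 = (0*(39 + 17))*81 = (0*56)*81 = 0*81 = 0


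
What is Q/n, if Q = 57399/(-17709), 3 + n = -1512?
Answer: 19133/8943045 ≈ 0.0021394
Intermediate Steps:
n = -1515 (n = -3 - 1512 = -1515)
Q = -19133/5903 (Q = 57399*(-1/17709) = -19133/5903 ≈ -3.2412)
Q/n = -19133/5903/(-1515) = -19133/5903*(-1/1515) = 19133/8943045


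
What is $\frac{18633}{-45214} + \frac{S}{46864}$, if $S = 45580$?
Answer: $\frac{148454651}{264863612} \approx 0.56049$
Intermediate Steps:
$\frac{18633}{-45214} + \frac{S}{46864} = \frac{18633}{-45214} + \frac{45580}{46864} = 18633 \left(- \frac{1}{45214}\right) + 45580 \cdot \frac{1}{46864} = - \frac{18633}{45214} + \frac{11395}{11716} = \frac{148454651}{264863612}$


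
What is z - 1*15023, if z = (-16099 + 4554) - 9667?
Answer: -36235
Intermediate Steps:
z = -21212 (z = -11545 - 9667 = -21212)
z - 1*15023 = -21212 - 1*15023 = -21212 - 15023 = -36235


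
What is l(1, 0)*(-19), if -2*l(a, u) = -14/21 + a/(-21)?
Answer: -95/14 ≈ -6.7857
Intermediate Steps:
l(a, u) = ⅓ + a/42 (l(a, u) = -(-14/21 + a/(-21))/2 = -(-14*1/21 + a*(-1/21))/2 = -(-⅔ - a/21)/2 = ⅓ + a/42)
l(1, 0)*(-19) = (⅓ + (1/42)*1)*(-19) = (⅓ + 1/42)*(-19) = (5/14)*(-19) = -95/14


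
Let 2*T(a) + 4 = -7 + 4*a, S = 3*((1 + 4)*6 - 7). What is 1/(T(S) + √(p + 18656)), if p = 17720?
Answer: -530/75279 + 8*√9094/75279 ≈ 0.0030938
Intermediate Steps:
S = 69 (S = 3*(5*6 - 7) = 3*(30 - 7) = 3*23 = 69)
T(a) = -11/2 + 2*a (T(a) = -2 + (-7 + 4*a)/2 = -2 + (-7/2 + 2*a) = -11/2 + 2*a)
1/(T(S) + √(p + 18656)) = 1/((-11/2 + 2*69) + √(17720 + 18656)) = 1/((-11/2 + 138) + √36376) = 1/(265/2 + 2*√9094)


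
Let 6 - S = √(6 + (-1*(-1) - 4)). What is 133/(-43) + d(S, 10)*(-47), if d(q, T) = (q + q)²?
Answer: -315409/43 + 2256*√3 ≈ -3427.6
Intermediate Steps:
S = 6 - √3 (S = 6 - √(6 + (-1*(-1) - 4)) = 6 - √(6 + (1 - 4)) = 6 - √(6 - 3) = 6 - √3 ≈ 4.2680)
d(q, T) = 4*q² (d(q, T) = (2*q)² = 4*q²)
133/(-43) + d(S, 10)*(-47) = 133/(-43) + (4*(6 - √3)²)*(-47) = 133*(-1/43) - 188*(6 - √3)² = -133/43 - 188*(6 - √3)²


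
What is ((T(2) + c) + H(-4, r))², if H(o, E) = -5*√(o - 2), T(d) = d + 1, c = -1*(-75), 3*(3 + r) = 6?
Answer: 5934 - 780*I*√6 ≈ 5934.0 - 1910.6*I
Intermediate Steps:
r = -1 (r = -3 + (⅓)*6 = -3 + 2 = -1)
c = 75
T(d) = 1 + d
H(o, E) = -5*√(-2 + o)
((T(2) + c) + H(-4, r))² = (((1 + 2) + 75) - 5*√(-2 - 4))² = ((3 + 75) - 5*I*√6)² = (78 - 5*I*√6)²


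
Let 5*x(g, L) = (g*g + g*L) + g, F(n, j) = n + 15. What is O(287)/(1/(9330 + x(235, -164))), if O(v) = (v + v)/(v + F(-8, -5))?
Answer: 173758/7 ≈ 24823.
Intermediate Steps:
F(n, j) = 15 + n
x(g, L) = g/5 + g²/5 + L*g/5 (x(g, L) = ((g*g + g*L) + g)/5 = ((g² + L*g) + g)/5 = (g + g² + L*g)/5 = g/5 + g²/5 + L*g/5)
O(v) = 2*v/(7 + v) (O(v) = (v + v)/(v + (15 - 8)) = (2*v)/(v + 7) = (2*v)/(7 + v) = 2*v/(7 + v))
O(287)/(1/(9330 + x(235, -164))) = (2*287/(7 + 287))/(1/(9330 + (⅕)*235*(1 - 164 + 235))) = (2*287/294)/(1/(9330 + (⅕)*235*72)) = (2*287*(1/294))/(1/(9330 + 3384)) = 41/(21*(1/12714)) = (41/21)*12714 = 173758/7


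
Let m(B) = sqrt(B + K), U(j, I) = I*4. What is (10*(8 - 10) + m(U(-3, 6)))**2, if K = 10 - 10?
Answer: 424 - 80*sqrt(6) ≈ 228.04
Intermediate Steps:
K = 0
U(j, I) = 4*I
m(B) = sqrt(B) (m(B) = sqrt(B + 0) = sqrt(B))
(10*(8 - 10) + m(U(-3, 6)))**2 = (10*(8 - 10) + sqrt(4*6))**2 = (10*(-2) + sqrt(24))**2 = (-20 + 2*sqrt(6))**2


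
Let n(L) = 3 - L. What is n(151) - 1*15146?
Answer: -15294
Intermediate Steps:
n(151) - 1*15146 = (3 - 1*151) - 1*15146 = (3 - 151) - 15146 = -148 - 15146 = -15294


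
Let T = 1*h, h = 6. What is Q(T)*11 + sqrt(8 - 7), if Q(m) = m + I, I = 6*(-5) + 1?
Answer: -252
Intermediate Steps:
I = -29 (I = -30 + 1 = -29)
T = 6 (T = 1*6 = 6)
Q(m) = -29 + m (Q(m) = m - 29 = -29 + m)
Q(T)*11 + sqrt(8 - 7) = (-29 + 6)*11 + sqrt(8 - 7) = -23*11 + sqrt(1) = -253 + 1 = -252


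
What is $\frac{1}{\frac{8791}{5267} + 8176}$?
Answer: $\frac{5267}{43071783} \approx 0.00012228$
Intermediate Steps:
$\frac{1}{\frac{8791}{5267} + 8176} = \frac{1}{\frac{43071783}{5267}} = \frac{5267}{43071783}$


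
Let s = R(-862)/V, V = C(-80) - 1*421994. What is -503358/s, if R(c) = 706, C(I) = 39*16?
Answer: 106049980230/353 ≈ 3.0042e+8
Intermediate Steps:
C(I) = 624
V = -421370 (V = 624 - 1*421994 = 624 - 421994 = -421370)
s = -353/210685 (s = 706/(-421370) = 706*(-1/421370) = -353/210685 ≈ -0.0016755)
-503358/s = -503358/(-353/210685) = -503358*(-210685/353) = 106049980230/353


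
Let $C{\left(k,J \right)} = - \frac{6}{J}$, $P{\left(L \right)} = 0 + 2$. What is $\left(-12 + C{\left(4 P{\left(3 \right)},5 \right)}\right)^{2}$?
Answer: $\frac{4356}{25} \approx 174.24$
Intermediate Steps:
$P{\left(L \right)} = 2$
$\left(-12 + C{\left(4 P{\left(3 \right)},5 \right)}\right)^{2} = \left(-12 - \frac{6}{5}\right)^{2} = \left(- \frac{66}{5}\right)^{2} = \frac{4356}{25}$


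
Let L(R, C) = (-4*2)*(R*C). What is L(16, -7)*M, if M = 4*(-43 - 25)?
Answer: -243712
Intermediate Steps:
M = -272 (M = 4*(-68) = -272)
L(R, C) = -8*C*R
L(16, -7)*M = -8*(-7)*16*(-272) = 896*(-272) = -243712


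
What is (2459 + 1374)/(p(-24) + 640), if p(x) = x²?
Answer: 3833/1216 ≈ 3.1521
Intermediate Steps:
(2459 + 1374)/(p(-24) + 640) = (2459 + 1374)/((-24)² + 640) = 3833/(576 + 640) = 3833/1216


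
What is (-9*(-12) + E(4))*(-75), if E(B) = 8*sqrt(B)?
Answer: -9300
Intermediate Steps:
(-9*(-12) + E(4))*(-75) = (-9*(-12) + 8*sqrt(4))*(-75) = (108 + 8*2)*(-75) = (108 + 16)*(-75) = 124*(-75) = -9300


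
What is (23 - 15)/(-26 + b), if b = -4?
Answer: -4/15 ≈ -0.26667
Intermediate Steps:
(23 - 15)/(-26 + b) = (23 - 15)/(-26 - 4) = 8/(-30) = 8*(-1/30) = -4/15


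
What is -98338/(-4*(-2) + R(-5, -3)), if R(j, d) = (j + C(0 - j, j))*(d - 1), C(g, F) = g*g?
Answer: 49169/36 ≈ 1365.8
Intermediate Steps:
C(g, F) = g²
R(j, d) = (-1 + d)*(j + j²) (R(j, d) = (j + (0 - j)²)*(d - 1) = (j + (-j)²)*(-1 + d) = (j + j²)*(-1 + d) = (-1 + d)*(j + j²))
-98338/(-4*(-2) + R(-5, -3)) = -98338/(-4*(-2) - 5*(-1 - 3 - 1*(-5) - 3*(-5))) = -98338/(8 - 5*(-1 - 3 + 5 + 15)) = -98338/(8 - 5*16) = -98338/(8 - 80) = -98338/(-72) = -98338*(-1/72) = 49169/36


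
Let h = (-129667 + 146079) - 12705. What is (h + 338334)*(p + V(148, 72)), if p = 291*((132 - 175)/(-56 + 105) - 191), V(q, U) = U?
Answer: -133515899802/7 ≈ -1.9074e+10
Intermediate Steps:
h = 3707 (h = 16412 - 12705 = 3707)
p = -2735982/49 (p = 291*(-43/49 - 191) = 291*(-9402/49) = -2735982/49 ≈ -55836.)
(h + 338334)*(p + V(148, 72)) = (3707 + 338334)*(-2735982/49 + 72) = 342041*(-2732454/49) = -133515899802/7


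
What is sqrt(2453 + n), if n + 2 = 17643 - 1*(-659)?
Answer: sqrt(20753) ≈ 144.06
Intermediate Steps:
n = 18300 (n = -2 + (17643 - 1*(-659)) = -2 + (17643 + 659) = -2 + 18302 = 18300)
sqrt(2453 + n) = sqrt(2453 + 18300) = sqrt(20753)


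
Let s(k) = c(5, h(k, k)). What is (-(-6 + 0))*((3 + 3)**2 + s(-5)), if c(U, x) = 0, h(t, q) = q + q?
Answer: 216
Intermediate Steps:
h(t, q) = 2*q
s(k) = 0
(-(-6 + 0))*((3 + 3)**2 + s(-5)) = (-(-6 + 0))*((3 + 3)**2 + 0) = (-1*(-6))*(6**2 + 0) = 6*(36 + 0) = 6*36 = 216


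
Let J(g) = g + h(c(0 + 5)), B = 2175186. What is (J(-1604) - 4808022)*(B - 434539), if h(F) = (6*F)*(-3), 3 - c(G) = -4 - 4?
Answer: -8372205716128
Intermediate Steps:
c(G) = 11 (c(G) = 3 - (-4 - 4) = 3 - 1*(-8) = 3 + 8 = 11)
h(F) = -18*F
J(g) = -198 + g (J(g) = g - 18*11 = g - 198 = -198 + g)
(J(-1604) - 4808022)*(B - 434539) = ((-198 - 1604) - 4808022)*(2175186 - 434539) = (-1802 - 4808022)*1740647 = -4809824*1740647 = -8372205716128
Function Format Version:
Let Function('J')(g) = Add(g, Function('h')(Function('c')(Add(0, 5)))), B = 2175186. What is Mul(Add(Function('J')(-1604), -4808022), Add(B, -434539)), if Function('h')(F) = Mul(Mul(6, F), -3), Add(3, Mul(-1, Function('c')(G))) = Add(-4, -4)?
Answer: -8372205716128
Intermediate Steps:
Function('c')(G) = 11 (Function('c')(G) = Add(3, Mul(-1, Add(-4, -4))) = Add(3, Mul(-1, -8)) = Add(3, 8) = 11)
Function('h')(F) = Mul(-18, F)
Function('J')(g) = Add(-198, g) (Function('J')(g) = Add(g, Mul(-18, 11)) = Add(g, -198) = Add(-198, g))
Mul(Add(Function('J')(-1604), -4808022), Add(B, -434539)) = Mul(Add(Add(-198, -1604), -4808022), Add(2175186, -434539)) = Mul(Add(-1802, -4808022), 1740647) = Mul(-4809824, 1740647) = -8372205716128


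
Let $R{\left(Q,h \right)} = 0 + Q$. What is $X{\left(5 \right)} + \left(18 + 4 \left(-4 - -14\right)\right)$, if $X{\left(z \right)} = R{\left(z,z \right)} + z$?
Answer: $68$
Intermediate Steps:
$R{\left(Q,h \right)} = Q$
$X{\left(z \right)} = 2 z$ ($X{\left(z \right)} = z + z = 2 z$)
$X{\left(5 \right)} + \left(18 + 4 \left(-4 - -14\right)\right) = 2 \cdot 5 + \left(18 + 4 \left(-4 - -14\right)\right) = 10 + \left(18 + 4 \left(-4 + 14\right)\right) = 10 + \left(18 + 4 \cdot 10\right) = 10 + \left(18 + 40\right) = 10 + 58 = 68$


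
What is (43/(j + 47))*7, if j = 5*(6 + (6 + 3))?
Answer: 301/122 ≈ 2.4672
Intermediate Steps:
j = 75 (j = 5*(6 + 9) = 5*15 = 75)
(43/(j + 47))*7 = (43/(75 + 47))*7 = (43/122)*7 = 301/122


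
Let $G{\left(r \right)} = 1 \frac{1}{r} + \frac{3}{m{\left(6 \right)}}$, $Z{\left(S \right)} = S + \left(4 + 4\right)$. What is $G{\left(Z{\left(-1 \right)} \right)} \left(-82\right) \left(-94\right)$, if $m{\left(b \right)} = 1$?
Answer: $\frac{169576}{7} \approx 24225.0$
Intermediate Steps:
$Z{\left(S \right)} = 8 + S$ ($Z{\left(S \right)} = S + 8 = 8 + S$)
$G{\left(r \right)} = 3 + \frac{1}{r}$ ($G{\left(r \right)} = 1 \frac{1}{r} + \frac{3}{1} = \frac{1}{r} + 3 \cdot 1 = \frac{1}{r} + 3 = 3 + \frac{1}{r}$)
$G{\left(Z{\left(-1 \right)} \right)} \left(-82\right) \left(-94\right) = \left(3 + \frac{1}{8 - 1}\right) \left(-82\right) \left(-94\right) = \left(3 + \frac{1}{7}\right) \left(-82\right) \left(-94\right) = \frac{22}{7} \left(-82\right) \left(-94\right) = \left(- \frac{1804}{7}\right) \left(-94\right) = \frac{169576}{7}$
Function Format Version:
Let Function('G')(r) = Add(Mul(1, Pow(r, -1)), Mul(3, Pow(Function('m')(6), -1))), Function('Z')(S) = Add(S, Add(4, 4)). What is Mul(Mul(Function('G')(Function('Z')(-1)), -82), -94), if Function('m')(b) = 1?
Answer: Rational(169576, 7) ≈ 24225.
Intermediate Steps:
Function('Z')(S) = Add(8, S) (Function('Z')(S) = Add(S, 8) = Add(8, S))
Function('G')(r) = Add(3, Pow(r, -1)) (Function('G')(r) = Add(Mul(1, Pow(r, -1)), Mul(3, Pow(1, -1))) = Add(Pow(r, -1), Mul(3, 1)) = Add(Pow(r, -1), 3) = Add(3, Pow(r, -1)))
Mul(Mul(Function('G')(Function('Z')(-1)), -82), -94) = Mul(Mul(Add(3, Pow(Add(8, -1), -1)), -82), -94) = Mul(Mul(Add(3, Pow(7, -1)), -82), -94) = Mul(Mul(Add(3, Rational(1, 7)), -82), -94) = Mul(Mul(Rational(22, 7), -82), -94) = Mul(Rational(-1804, 7), -94) = Rational(169576, 7)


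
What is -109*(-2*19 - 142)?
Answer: 19620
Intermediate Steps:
-109*(-2*19 - 142) = -109*(-38 - 142) = -109*(-180) = 19620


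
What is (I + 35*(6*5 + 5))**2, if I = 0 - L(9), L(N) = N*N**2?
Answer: 246016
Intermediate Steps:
L(N) = N**3
I = -729 (I = 0 - 1*9**3 = 0 - 1*729 = 0 - 729 = -729)
(I + 35*(6*5 + 5))**2 = (-729 + 35*(6*5 + 5))**2 = (-729 + 35*(30 + 5))**2 = (-729 + 35*35)**2 = (-729 + 1225)**2 = 496**2 = 246016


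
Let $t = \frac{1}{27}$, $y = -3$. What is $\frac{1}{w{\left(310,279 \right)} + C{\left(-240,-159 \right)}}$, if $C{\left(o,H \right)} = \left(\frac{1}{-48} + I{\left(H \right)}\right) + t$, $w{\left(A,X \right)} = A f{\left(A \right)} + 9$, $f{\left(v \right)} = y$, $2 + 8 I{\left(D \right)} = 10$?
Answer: $- \frac{432}{397433} \approx -0.001087$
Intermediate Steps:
$I{\left(D \right)} = 1$ ($I{\left(D \right)} = - \frac{1}{4} + \frac{1}{8} \cdot 10 = - \frac{1}{4} + \frac{5}{4} = 1$)
$t = \frac{1}{27} \approx 0.037037$
$f{\left(v \right)} = -3$
$w{\left(A,X \right)} = 9 - 3 A$ ($w{\left(A,X \right)} = A \left(-3\right) + 9 = - 3 A + 9 = 9 - 3 A$)
$C{\left(o,H \right)} = \frac{439}{432}$ ($C{\left(o,H \right)} = \left(\frac{1}{-48} + 1\right) + \frac{1}{27} = \left(- \frac{1}{48} + 1\right) + \frac{1}{27} = \frac{47}{48} + \frac{1}{27} = \frac{439}{432}$)
$\frac{1}{w{\left(310,279 \right)} + C{\left(-240,-159 \right)}} = \frac{1}{\left(9 - 930\right) + \frac{439}{432}} = \frac{1}{-921 + \frac{439}{432}} = \frac{1}{- \frac{397433}{432}} = - \frac{432}{397433}$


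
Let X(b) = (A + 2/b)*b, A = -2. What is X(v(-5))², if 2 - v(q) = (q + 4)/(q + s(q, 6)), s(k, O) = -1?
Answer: 25/9 ≈ 2.7778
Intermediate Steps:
v(q) = 2 - (4 + q)/(-1 + q) (v(q) = 2 - (q + 4)/(q - 1) = 2 - (4 + q)/(-1 + q))
X(b) = b*(-2 + 2/b) (X(b) = (-2 + 2/b)*b = b*(-2 + 2/b))
X(v(-5))² = (2 - 2*(-6 - 5)/(-1 - 5))² = (2 - 2*(-11)/(-6))² = (2 - (-1)*(-11)/3)² = (2 - 2*11/6)² = (2 - 11/3)² = (-5/3)² = 25/9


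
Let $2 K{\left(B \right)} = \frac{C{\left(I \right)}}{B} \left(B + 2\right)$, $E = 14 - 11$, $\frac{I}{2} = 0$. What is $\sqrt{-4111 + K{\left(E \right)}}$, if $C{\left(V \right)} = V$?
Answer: $i \sqrt{4111} \approx 64.117 i$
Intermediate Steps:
$I = 0$ ($I = 2 \cdot 0 = 0$)
$E = 3$ ($E = 14 - 11 = 3$)
$K{\left(B \right)} = 0$ ($K{\left(B \right)} = \frac{\frac{0}{B} \left(B + 2\right)}{2} = \frac{0 \left(2 + B\right)}{2} = \frac{1}{2} \cdot 0 = 0$)
$\sqrt{-4111 + K{\left(E \right)}} = \sqrt{-4111 + 0} = \sqrt{-4111} = i \sqrt{4111}$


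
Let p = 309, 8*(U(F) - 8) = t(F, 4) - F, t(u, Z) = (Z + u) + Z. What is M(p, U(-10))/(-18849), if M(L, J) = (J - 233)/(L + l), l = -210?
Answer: 224/1866051 ≈ 0.00012004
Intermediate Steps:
t(u, Z) = u + 2*Z
U(F) = 9 (U(F) = 8 + ((F + 2*4) - F)/8 = 8 + ((F + 8) - F)/8 = 8 + ((8 + F) - F)/8 = 8 + (1/8)*8 = 8 + 1 = 9)
M(L, J) = (-233 + J)/(-210 + L) (M(L, J) = (J - 233)/(L - 210) = (-233 + J)/(-210 + L))
M(p, U(-10))/(-18849) = ((-233 + 9)/(-210 + 309))/(-18849) = (-224/99)*(-1/18849) = ((1/99)*(-224))*(-1/18849) = -224/99*(-1/18849) = 224/1866051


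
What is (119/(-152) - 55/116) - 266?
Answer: -1178069/4408 ≈ -267.26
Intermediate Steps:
(119/(-152) - 55/116) - 266 = (119*(-1/152) - 55*1/116) - 266 = (-119/152 - 55/116) - 266 = -5541/4408 - 266 = -1178069/4408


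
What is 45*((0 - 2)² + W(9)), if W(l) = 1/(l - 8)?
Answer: 225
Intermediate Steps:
W(l) = 1/(-8 + l)
45*((0 - 2)² + W(9)) = 45*((0 - 2)² + 1/(-8 + 9)) = 45*((-2)² + 1/1) = 45*(4 + 1) = 45*5 = 225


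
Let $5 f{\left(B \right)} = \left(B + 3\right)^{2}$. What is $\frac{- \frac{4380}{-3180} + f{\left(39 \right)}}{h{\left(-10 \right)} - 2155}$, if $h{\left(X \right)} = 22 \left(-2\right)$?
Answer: $- \frac{93857}{582735} \approx -0.16106$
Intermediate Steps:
$f{\left(B \right)} = \frac{\left(3 + B\right)^{2}}{5}$ ($f{\left(B \right)} = \frac{\left(B + 3\right)^{2}}{5} = \frac{\left(3 + B\right)^{2}}{5}$)
$h{\left(X \right)} = -44$
$\frac{- \frac{4380}{-3180} + f{\left(39 \right)}}{h{\left(-10 \right)} - 2155} = \frac{- \frac{4380}{-3180} + \frac{\left(3 + 39\right)^{2}}{5}}{-44 - 2155} = \frac{\left(-4380\right) \left(- \frac{1}{3180}\right) + \frac{42^{2}}{5}}{-2199} = \left(\frac{73}{53} + \frac{1}{5} \cdot 1764\right) \left(- \frac{1}{2199}\right) = \left(\frac{73}{53} + \frac{1764}{5}\right) \left(- \frac{1}{2199}\right) = \frac{93857}{265} \left(- \frac{1}{2199}\right) = - \frac{93857}{582735}$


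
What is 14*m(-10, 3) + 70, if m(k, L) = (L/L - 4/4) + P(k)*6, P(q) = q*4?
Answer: -3290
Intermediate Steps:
P(q) = 4*q
m(k, L) = 24*k (m(k, L) = (L/L - 4/4) + (4*k)*6 = (1 - 4*¼) + 24*k = (1 - 1) + 24*k = 0 + 24*k = 24*k)
14*m(-10, 3) + 70 = 14*(24*(-10)) + 70 = 14*(-240) + 70 = -3360 + 70 = -3290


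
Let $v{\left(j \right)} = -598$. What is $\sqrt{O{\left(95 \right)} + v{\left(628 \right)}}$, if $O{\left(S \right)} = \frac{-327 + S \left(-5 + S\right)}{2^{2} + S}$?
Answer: $\frac{i \sqrt{560769}}{33} \approx 22.692 i$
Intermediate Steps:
$O{\left(S \right)} = \frac{-327 + S \left(-5 + S\right)}{4 + S}$
$\sqrt{O{\left(95 \right)} + v{\left(628 \right)}} = \sqrt{\frac{-327 + 95^{2} - 475}{4 + 95} - 598} = \sqrt{\frac{-327 + 9025 - 475}{99} - 598} = \sqrt{\frac{1}{99} \cdot 8223 - 598} = \sqrt{\frac{2741}{33} - 598} = \sqrt{- \frac{16993}{33}} = \frac{i \sqrt{560769}}{33}$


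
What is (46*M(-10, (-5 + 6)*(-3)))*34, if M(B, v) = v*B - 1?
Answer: 45356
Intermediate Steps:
M(B, v) = -1 + B*v (M(B, v) = B*v - 1 = -1 + B*v)
(46*M(-10, (-5 + 6)*(-3)))*34 = (46*(-1 - 10*(-5 + 6)*(-3)))*34 = (46*(-1 - 10*(-3)))*34 = (46*(-1 + 30))*34 = (46*29)*34 = 1334*34 = 45356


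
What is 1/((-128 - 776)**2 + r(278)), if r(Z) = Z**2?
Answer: 1/894500 ≈ 1.1179e-6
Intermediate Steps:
1/((-128 - 776)**2 + r(278)) = 1/((-128 - 776)**2 + 278**2) = 1/((-904)**2 + 77284) = 1/(817216 + 77284) = 1/894500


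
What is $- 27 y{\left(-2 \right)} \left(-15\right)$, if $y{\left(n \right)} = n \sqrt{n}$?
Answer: $- 810 i \sqrt{2} \approx - 1145.5 i$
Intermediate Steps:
$y{\left(n \right)} = n^{\frac{3}{2}}$
$- 27 y{\left(-2 \right)} \left(-15\right) = - 27 \left(-2\right)^{\frac{3}{2}} \left(-15\right) = - 27 \left(- 2 i \sqrt{2}\right) \left(-15\right) = 54 i \sqrt{2} \left(-15\right) = - 810 i \sqrt{2}$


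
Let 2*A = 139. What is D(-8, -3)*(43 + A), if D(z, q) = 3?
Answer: 675/2 ≈ 337.50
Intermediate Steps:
A = 139/2 (A = (1/2)*139 = 139/2 ≈ 69.500)
D(-8, -3)*(43 + A) = 3*(43 + 139/2) = 3*(225/2) = 675/2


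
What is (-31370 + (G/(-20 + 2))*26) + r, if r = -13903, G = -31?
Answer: -407054/9 ≈ -45228.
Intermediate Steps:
(-31370 + (G/(-20 + 2))*26) + r = (-31370 - 31/(-20 + 2)*26) - 13903 = (-31370 - 31/(-18)*26) - 13903 = (-31370 - 31*(-1/18)*26) - 13903 = (-31370 + (31/18)*26) - 13903 = (-31370 + 403/9) - 13903 = -281927/9 - 13903 = -407054/9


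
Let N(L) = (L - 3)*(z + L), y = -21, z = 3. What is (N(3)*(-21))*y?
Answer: 0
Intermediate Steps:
N(L) = (-3 + L)*(3 + L) (N(L) = (L - 3)*(3 + L) = (-3 + L)*(3 + L))
(N(3)*(-21))*y = ((-9 + 3²)*(-21))*(-21) = ((-9 + 9)*(-21))*(-21) = (0*(-21))*(-21) = 0*(-21) = 0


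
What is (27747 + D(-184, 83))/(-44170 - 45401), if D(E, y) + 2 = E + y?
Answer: -27644/89571 ≈ -0.30863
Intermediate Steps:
D(E, y) = -2 + E + y (D(E, y) = -2 + (E + y) = -2 + E + y)
(27747 + D(-184, 83))/(-44170 - 45401) = (27747 + (-2 - 184 + 83))/(-44170 - 45401) = (27747 - 103)/(-89571) = 27644*(-1/89571) = -27644/89571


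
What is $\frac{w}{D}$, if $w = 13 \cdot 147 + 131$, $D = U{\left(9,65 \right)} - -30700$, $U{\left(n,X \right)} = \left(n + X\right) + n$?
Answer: $\frac{2042}{30783} \approx 0.066335$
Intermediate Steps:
$U{\left(n,X \right)} = X + 2 n$ ($U{\left(n,X \right)} = \left(X + n\right) + n = X + 2 n$)
$D = 30783$ ($D = \left(65 + 2 \cdot 9\right) - -30700 = \left(65 + 18\right) + 30700 = 83 + 30700 = 30783$)
$w = 2042$ ($w = 1911 + 131 = 2042$)
$\frac{w}{D} = \frac{2042}{30783}$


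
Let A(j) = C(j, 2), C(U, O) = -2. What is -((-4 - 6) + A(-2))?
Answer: 12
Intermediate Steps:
A(j) = -2
-((-4 - 6) + A(-2)) = -((-4 - 6) - 2) = -(-10 - 2) = -1*(-12) = 12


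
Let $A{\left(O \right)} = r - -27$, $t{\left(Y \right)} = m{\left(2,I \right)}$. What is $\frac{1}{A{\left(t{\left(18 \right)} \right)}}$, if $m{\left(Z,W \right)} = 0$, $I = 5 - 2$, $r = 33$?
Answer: $\frac{1}{60} \approx 0.016667$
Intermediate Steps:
$I = 3$ ($I = 5 - 2 = 3$)
$t{\left(Y \right)} = 0$
$A{\left(O \right)} = 60$ ($A{\left(O \right)} = 33 - -27 = 33 + 27 = 60$)
$\frac{1}{A{\left(t{\left(18 \right)} \right)}} = \frac{1}{60}$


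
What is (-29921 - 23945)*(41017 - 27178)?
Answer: -745451574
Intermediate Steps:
(-29921 - 23945)*(41017 - 27178) = -53866*13839 = -745451574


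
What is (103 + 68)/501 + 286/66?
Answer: 2342/501 ≈ 4.6747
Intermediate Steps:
(103 + 68)/501 + 286/66 = 171*(1/501) + 286*(1/66) = 57/167 + 13/3 = 2342/501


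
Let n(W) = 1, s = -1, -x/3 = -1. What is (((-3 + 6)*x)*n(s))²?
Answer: 81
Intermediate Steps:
x = 3 (x = -3*(-1) = 3)
(((-3 + 6)*x)*n(s))² = (((-3 + 6)*3)*1)² = ((3*3)*1)² = (9*1)² = 9² = 81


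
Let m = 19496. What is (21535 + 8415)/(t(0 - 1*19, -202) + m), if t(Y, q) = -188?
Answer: 14975/9654 ≈ 1.5512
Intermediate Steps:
(21535 + 8415)/(t(0 - 1*19, -202) + m) = (21535 + 8415)/(-188 + 19496) = 29950/19308 = 29950*(1/19308) = 14975/9654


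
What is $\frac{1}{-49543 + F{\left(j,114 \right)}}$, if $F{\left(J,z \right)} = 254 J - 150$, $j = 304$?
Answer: $\frac{1}{27523} \approx 3.6333 \cdot 10^{-5}$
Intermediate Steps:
$F{\left(J,z \right)} = -150 + 254 J$
$\frac{1}{-49543 + F{\left(j,114 \right)}} = \frac{1}{-49543 + \left(-150 + 254 \cdot 304\right)} = \frac{1}{-49543 + \left(-150 + 77216\right)} = \frac{1}{-49543 + 77066} = \frac{1}{27523}$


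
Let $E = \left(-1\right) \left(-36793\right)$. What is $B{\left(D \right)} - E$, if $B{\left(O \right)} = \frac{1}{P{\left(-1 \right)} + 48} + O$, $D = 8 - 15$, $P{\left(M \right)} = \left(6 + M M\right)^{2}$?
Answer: $- \frac{3569599}{97} \approx -36800.0$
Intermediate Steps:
$E = 36793$
$P{\left(M \right)} = \left(6 + M^{2}\right)^{2}$
$D = -7$ ($D = 8 - 15 = -7$)
$B{\left(O \right)} = \frac{1}{97} + O$ ($B{\left(O \right)} = \frac{1}{\left(6 + \left(-1\right)^{2}\right)^{2} + 48} + O = \frac{1}{\left(6 + 1\right)^{2} + 48} + O = \frac{1}{7^{2} + 48} + O = \frac{1}{49 + 48} + O = \frac{1}{97} + O$)
$B{\left(D \right)} - E = \left(\frac{1}{97} - 7\right) - 36793 = - \frac{678}{97} - 36793 = - \frac{3569599}{97}$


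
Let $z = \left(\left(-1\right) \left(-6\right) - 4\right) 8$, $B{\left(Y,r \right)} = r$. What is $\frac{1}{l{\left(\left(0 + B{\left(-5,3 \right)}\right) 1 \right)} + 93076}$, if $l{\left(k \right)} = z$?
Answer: $\frac{1}{93092} \approx 1.0742 \cdot 10^{-5}$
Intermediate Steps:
$z = 16$ ($z = \left(6 - 4\right) 8 = 2 \cdot 8 = 16$)
$l{\left(k \right)} = 16$
$\frac{1}{l{\left(\left(0 + B{\left(-5,3 \right)}\right) 1 \right)} + 93076} = \frac{1}{16 + 93076} = \frac{1}{93092}$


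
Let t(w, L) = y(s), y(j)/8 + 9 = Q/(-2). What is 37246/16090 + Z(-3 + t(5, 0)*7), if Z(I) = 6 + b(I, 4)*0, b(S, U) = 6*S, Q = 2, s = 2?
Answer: 66893/8045 ≈ 8.3148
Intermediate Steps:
y(j) = -80 (y(j) = -72 + 8*(2/(-2)) = -72 + 8*(2*(-1/2)) = -72 + 8*(-1) = -72 - 8 = -80)
t(w, L) = -80
Z(I) = 6 (Z(I) = 6 + (6*I)*0 = 6 + 0 = 6)
37246/16090 + Z(-3 + t(5, 0)*7) = 37246/16090 + 6 = 37246*(1/16090) + 6 = 18623/8045 + 6 = 66893/8045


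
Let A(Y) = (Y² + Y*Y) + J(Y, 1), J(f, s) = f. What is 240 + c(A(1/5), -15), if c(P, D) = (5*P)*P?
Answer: 30049/125 ≈ 240.39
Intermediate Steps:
A(Y) = Y + 2*Y² (A(Y) = (Y² + Y*Y) + Y = (Y² + Y²) + Y = 2*Y² + Y = Y + 2*Y²)
c(P, D) = 5*P²
240 + c(A(1/5), -15) = 240 + 5*((1 + 2/5)/5)² = 240 + 5*((1 + 2*(⅕))/5)² = 240 + 5*((1 + ⅖)/5)² = 240 + 5*((⅕)*(7/5))² = 240 + 5*(7/25)² = 240 + 5*(49/625) = 240 + 49/125 = 30049/125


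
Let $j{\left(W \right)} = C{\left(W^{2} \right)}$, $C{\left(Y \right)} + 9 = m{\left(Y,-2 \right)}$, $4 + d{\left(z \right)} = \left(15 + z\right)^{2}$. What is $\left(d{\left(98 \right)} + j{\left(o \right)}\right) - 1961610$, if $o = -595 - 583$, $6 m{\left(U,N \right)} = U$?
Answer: $- \frac{5152720}{3} \approx -1.7176 \cdot 10^{6}$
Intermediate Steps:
$m{\left(U,N \right)} = \frac{U}{6}$
$d{\left(z \right)} = -4 + \left(15 + z\right)^{2}$
$C{\left(Y \right)} = -9 + \frac{Y}{6}$
$o = -1178$
$j{\left(W \right)} = -9 + \frac{W^{2}}{6}$
$\left(d{\left(98 \right)} + j{\left(o \right)}\right) - 1961610 = \left(\left(-4 + \left(15 + 98\right)^{2}\right) - \left(9 - \frac{\left(-1178\right)^{2}}{6}\right)\right) - 1961610 = \left(\left(-4 + 113^{2}\right) + \left(-9 + \frac{1}{6} \cdot 1387684\right)\right) - 1961610 = \left(\left(-4 + 12769\right) + \left(-9 + \frac{693842}{3}\right)\right) - 1961610 = \left(12765 + \frac{693815}{3}\right) - 1961610 = \frac{732110}{3} - 1961610 = - \frac{5152720}{3}$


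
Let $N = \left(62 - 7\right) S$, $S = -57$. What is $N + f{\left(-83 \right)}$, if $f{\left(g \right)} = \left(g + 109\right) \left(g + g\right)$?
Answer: $-7451$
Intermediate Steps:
$f{\left(g \right)} = 2 g \left(109 + g\right)$ ($f{\left(g \right)} = \left(109 + g\right) 2 g = 2 g \left(109 + g\right)$)
$N = -3135$ ($N = \left(62 - 7\right) \left(-57\right) = 55 \left(-57\right) = -3135$)
$N + f{\left(-83 \right)} = -3135 + 2 \left(-83\right) \left(109 - 83\right) = -3135 + 2 \left(-83\right) 26 = -3135 - 4316 = -7451$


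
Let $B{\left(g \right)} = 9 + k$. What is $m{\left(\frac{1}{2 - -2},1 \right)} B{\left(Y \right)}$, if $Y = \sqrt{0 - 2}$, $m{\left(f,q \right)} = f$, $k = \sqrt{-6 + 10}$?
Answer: $\frac{11}{4} \approx 2.75$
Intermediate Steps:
$k = 2$ ($k = \sqrt{4} = 2$)
$Y = i \sqrt{2}$ ($Y = \sqrt{-2} = i \sqrt{2} \approx 1.4142 i$)
$B{\left(g \right)} = 11$ ($B{\left(g \right)} = 9 + 2 = 11$)
$m{\left(\frac{1}{2 - -2},1 \right)} B{\left(Y \right)} = \frac{1}{2 - -2} \cdot 11 = \frac{1}{2 + 2} \cdot 11 = \frac{1}{4} \cdot 11 = \frac{11}{4}$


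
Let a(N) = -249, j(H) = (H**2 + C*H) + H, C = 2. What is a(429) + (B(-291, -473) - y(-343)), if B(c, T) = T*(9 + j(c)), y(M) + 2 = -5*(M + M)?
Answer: -39649118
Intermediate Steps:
y(M) = -2 - 10*M (y(M) = -2 - 5*(M + M) = -2 - 10*M)
j(H) = H**2 + 3*H (j(H) = (H**2 + 2*H) + H = H**2 + 3*H)
B(c, T) = T*(9 + c*(3 + c))
a(429) + (B(-291, -473) - y(-343)) = -249 + (-473*(9 - 291*(3 - 291)) - (-2 - 10*(-343))) = -249 + (-473*(9 - 291*(-288)) - (-2 + 3430)) = -249 + (-473*(9 + 83808) - 1*3428) = -249 + (-473*83817 - 3428) = -249 + (-39645441 - 3428) = -249 - 39648869 = -39649118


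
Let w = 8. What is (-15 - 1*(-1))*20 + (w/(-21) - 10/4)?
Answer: -11881/42 ≈ -282.88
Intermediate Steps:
(-15 - 1*(-1))*20 + (w/(-21) - 10/4) = (-15 - 1*(-1))*20 + (8/(-21) - 10/4) = (-15 + 1)*20 + (8*(-1/21) - 10*¼) = -14*20 + (-8/21 - 5/2) = -280 - 121/42 = -11881/42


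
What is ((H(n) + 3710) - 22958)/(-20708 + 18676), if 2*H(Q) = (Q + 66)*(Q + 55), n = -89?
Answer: 18857/2032 ≈ 9.2800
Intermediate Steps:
H(Q) = (55 + Q)*(66 + Q)/2 (H(Q) = ((Q + 66)*(Q + 55))/2 = ((66 + Q)*(55 + Q))/2 = ((55 + Q)*(66 + Q))/2 = (55 + Q)*(66 + Q)/2)
((H(n) + 3710) - 22958)/(-20708 + 18676) = (((1815 + (½)*(-89)² + (121/2)*(-89)) + 3710) - 22958)/(-20708 + 18676) = (((1815 + (½)*7921 - 10769/2) + 3710) - 22958)/(-2032) = (((1815 + 7921/2 - 10769/2) + 3710) - 22958)*(-1/2032) = ((391 + 3710) - 22958)*(-1/2032) = (4101 - 22958)*(-1/2032) = -18857*(-1/2032) = 18857/2032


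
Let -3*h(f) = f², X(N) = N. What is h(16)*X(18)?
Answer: -1536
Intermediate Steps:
h(f) = -f²/3
h(16)*X(18) = -⅓*16²*18 = -⅓*256*18 = -256/3*18 = -1536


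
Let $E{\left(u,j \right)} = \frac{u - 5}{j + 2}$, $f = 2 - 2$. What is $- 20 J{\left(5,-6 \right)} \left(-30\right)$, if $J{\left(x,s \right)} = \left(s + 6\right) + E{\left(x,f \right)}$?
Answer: $0$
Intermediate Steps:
$f = 0$ ($f = 2 - 2 = 0$)
$E{\left(u,j \right)} = \frac{-5 + u}{2 + j}$
$J{\left(x,s \right)} = \frac{7}{2} + s + \frac{x}{2}$ ($J{\left(x,s \right)} = \left(s + 6\right) + \frac{-5 + x}{2 + 0} = \left(6 + s\right) + \frac{-5 + x}{2} = \left(6 + s\right) + \left(- \frac{5}{2} + \frac{x}{2}\right) = \frac{7}{2} + s + \frac{x}{2}$)
$- 20 J{\left(5,-6 \right)} \left(-30\right) = - 20 \left(\frac{7}{2} - 6 + \frac{1}{2} \cdot 5\right) \left(-30\right) = - 20 \left(\frac{7}{2} - 6 + \frac{5}{2}\right) \left(-30\right) = \left(-20\right) 0 \left(-30\right) = 0 \left(-30\right) = 0$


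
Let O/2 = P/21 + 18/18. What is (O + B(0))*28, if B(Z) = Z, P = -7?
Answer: 112/3 ≈ 37.333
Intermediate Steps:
O = 4/3 (O = 2*(-7/21 + 18/18) = 2*(-7*1/21 + 18*(1/18)) = 2*(-1/3 + 1) = 2*(2/3) = 4/3 ≈ 1.3333)
(O + B(0))*28 = (4/3 + 0)*28 = (4/3)*28 = 112/3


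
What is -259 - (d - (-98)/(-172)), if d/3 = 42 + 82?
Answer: -54217/86 ≈ -630.43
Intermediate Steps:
d = 372 (d = 3*(42 + 82) = 3*124 = 372)
-259 - (d - (-98)/(-172)) = -259 - (372 - (-98)/(-172)) = -259 - (372 - (-98)*(-1)/172) = -259 - (372 - 1*49/86) = -259 - (372 - 49/86) = -259 - 1*31943/86 = -259 - 31943/86 = -54217/86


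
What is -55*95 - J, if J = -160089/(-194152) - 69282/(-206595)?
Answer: -23291736036091/4456759160 ≈ -5226.2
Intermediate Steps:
J = 5169425091/4456759160 (J = -160089*(-1/194152) - 69282*(-1/206595) = 160089/194152 + 7698/22955 = 5169425091/4456759160 ≈ 1.1599)
-55*95 - J = -55*95 - 1*5169425091/4456759160 = -5225 - 5169425091/4456759160 = -23291736036091/4456759160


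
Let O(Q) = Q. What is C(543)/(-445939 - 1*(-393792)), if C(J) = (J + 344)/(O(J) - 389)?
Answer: -887/8030638 ≈ -0.00011045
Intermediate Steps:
C(J) = (344 + J)/(-389 + J) (C(J) = (J + 344)/(J - 389) = (344 + J)/(-389 + J))
C(543)/(-445939 - 1*(-393792)) = ((344 + 543)/(-389 + 543))/(-445939 - 1*(-393792)) = (887/154)/(-445939 + 393792) = ((1/154)*887)/(-52147) = (887/154)*(-1/52147) = -887/8030638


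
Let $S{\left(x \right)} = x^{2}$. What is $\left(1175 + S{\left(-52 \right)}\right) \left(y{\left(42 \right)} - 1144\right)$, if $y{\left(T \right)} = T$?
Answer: $-4274658$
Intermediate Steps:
$\left(1175 + S{\left(-52 \right)}\right) \left(y{\left(42 \right)} - 1144\right) = \left(1175 + \left(-52\right)^{2}\right) \left(42 - 1144\right) = \left(1175 + 2704\right) \left(-1102\right) = 3879 \left(-1102\right) = -4274658$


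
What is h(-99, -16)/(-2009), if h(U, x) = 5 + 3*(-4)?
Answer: 1/287 ≈ 0.0034843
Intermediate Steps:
h(U, x) = -7 (h(U, x) = 5 - 12 = -7)
h(-99, -16)/(-2009) = -7/(-2009) = -7*(-1/2009) = 1/287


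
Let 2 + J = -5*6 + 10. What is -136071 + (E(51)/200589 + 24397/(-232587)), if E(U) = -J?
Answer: -2116104966552224/15551464581 ≈ -1.3607e+5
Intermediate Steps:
J = -22 (J = -2 + (-5*6 + 10) = -2 + (-30 + 10) = -2 - 20 = -22)
E(U) = 22 (E(U) = -1*(-22) = 22)
-136071 + (E(51)/200589 + 24397/(-232587)) = -136071 + (22/200589 + 24397/(-232587)) = -136071 + (22*(1/200589) + 24397*(-1/232587)) = -136071 + (22/200589 - 24397/232587) = -136071 - 1629550973/15551464581 = -2116104966552224/15551464581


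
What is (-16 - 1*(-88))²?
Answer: 5184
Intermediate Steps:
(-16 - 1*(-88))² = (-16 + 88)² = 72² = 5184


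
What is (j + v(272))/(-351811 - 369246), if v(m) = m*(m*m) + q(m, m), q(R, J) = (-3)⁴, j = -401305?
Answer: -19722424/721057 ≈ -27.352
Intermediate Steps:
q(R, J) = 81
v(m) = 81 + m³ (v(m) = m*(m*m) + 81 = m*m² + 81 = m³ + 81 = 81 + m³)
(j + v(272))/(-351811 - 369246) = (-401305 + (81 + 272³))/(-351811 - 369246) = (-401305 + (81 + 20123648))/(-721057) = (-401305 + 20123729)*(-1/721057) = 19722424*(-1/721057) = -19722424/721057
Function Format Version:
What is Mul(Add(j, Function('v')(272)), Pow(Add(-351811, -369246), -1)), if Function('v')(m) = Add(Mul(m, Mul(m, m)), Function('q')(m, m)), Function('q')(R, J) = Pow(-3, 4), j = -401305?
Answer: Rational(-19722424, 721057) ≈ -27.352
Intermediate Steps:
Function('q')(R, J) = 81
Function('v')(m) = Add(81, Pow(m, 3)) (Function('v')(m) = Add(Mul(m, Mul(m, m)), 81) = Add(Mul(m, Pow(m, 2)), 81) = Add(Pow(m, 3), 81) = Add(81, Pow(m, 3)))
Mul(Add(j, Function('v')(272)), Pow(Add(-351811, -369246), -1)) = Mul(Add(-401305, Add(81, Pow(272, 3))), Pow(Add(-351811, -369246), -1)) = Mul(Add(-401305, Add(81, 20123648)), Pow(-721057, -1)) = Mul(Add(-401305, 20123729), Rational(-1, 721057)) = Mul(19722424, Rational(-1, 721057)) = Rational(-19722424, 721057)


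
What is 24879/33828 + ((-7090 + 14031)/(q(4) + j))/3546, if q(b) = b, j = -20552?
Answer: 13731279937/18672853032 ≈ 0.73536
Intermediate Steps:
24879/33828 + ((-7090 + 14031)/(q(4) + j))/3546 = 24879/33828 + ((-7090 + 14031)/(4 - 20552))/3546 = 24879*(1/33828) + (6941/(-20548))*(1/3546) = 8293/11276 + (6941*(-1/20548))*(1/3546) = 8293/11276 - 631/1868*1/3546 = 8293/11276 - 631/6623928 = 13731279937/18672853032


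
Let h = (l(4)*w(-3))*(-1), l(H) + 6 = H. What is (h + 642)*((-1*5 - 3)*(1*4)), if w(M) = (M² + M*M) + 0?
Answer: -21696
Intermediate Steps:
l(H) = -6 + H
w(M) = 2*M² (w(M) = (M² + M²) + 0 = 2*M² + 0 = 2*M²)
h = 36 (h = ((-6 + 4)*(2*(-3)²))*(-1) = -4*9*(-1) = -2*18*(-1) = -36*(-1) = 36)
(h + 642)*((-1*5 - 3)*(1*4)) = (36 + 642)*((-1*5 - 3)*(1*4)) = 678*((-5 - 3)*4) = 678*(-8*4) = 678*(-32) = -21696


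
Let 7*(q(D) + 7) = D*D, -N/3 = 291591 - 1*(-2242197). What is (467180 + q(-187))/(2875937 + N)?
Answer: -3305180/33077989 ≈ -0.099921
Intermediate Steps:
N = -7601364 (N = -3*(291591 - 1*(-2242197)) = -3*(291591 + 2242197) = -3*2533788 = -7601364)
q(D) = -7 + D²/7 (q(D) = -7 + (D*D)/7 = -7 + D²/7)
(467180 + q(-187))/(2875937 + N) = (467180 + (-7 + (⅐)*(-187)²))/(2875937 - 7601364) = (467180 + (-7 + (⅐)*34969))/(-4725427) = (467180 + (-7 + 34969/7))*(-1/4725427) = (467180 + 34920/7)*(-1/4725427) = (3305180/7)*(-1/4725427) = -3305180/33077989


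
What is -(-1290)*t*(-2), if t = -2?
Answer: 5160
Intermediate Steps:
-(-1290)*t*(-2) = -(-1290)*(-2*(-2)) = -(-1290)*4 = -258*(-20) = 5160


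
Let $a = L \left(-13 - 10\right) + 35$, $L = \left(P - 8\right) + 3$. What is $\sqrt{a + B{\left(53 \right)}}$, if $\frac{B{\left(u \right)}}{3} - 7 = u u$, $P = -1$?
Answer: $\sqrt{8621} \approx 92.849$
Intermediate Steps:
$B{\left(u \right)} = 21 + 3 u^{2}$ ($B{\left(u \right)} = 21 + 3 u u = 21 + 3 u^{2}$)
$L = -6$ ($L = \left(-1 - 8\right) + 3 = -9 + 3 = -6$)
$a = 173$ ($a = - 6 \left(-13 - 10\right) + 35 = \left(-6\right) \left(-23\right) + 35 = 138 + 35 = 173$)
$\sqrt{a + B{\left(53 \right)}} = \sqrt{173 + \left(21 + 3 \cdot 53^{2}\right)} = \sqrt{173 + \left(21 + 3 \cdot 2809\right)} = \sqrt{173 + \left(21 + 8427\right)} = \sqrt{173 + 8448} = \sqrt{8621}$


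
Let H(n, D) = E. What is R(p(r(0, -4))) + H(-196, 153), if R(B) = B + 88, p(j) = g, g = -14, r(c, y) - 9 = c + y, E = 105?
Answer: 179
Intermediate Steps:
H(n, D) = 105
r(c, y) = 9 + c + y (r(c, y) = 9 + (c + y) = 9 + c + y)
p(j) = -14
R(B) = 88 + B
R(p(r(0, -4))) + H(-196, 153) = (88 - 14) + 105 = 74 + 105 = 179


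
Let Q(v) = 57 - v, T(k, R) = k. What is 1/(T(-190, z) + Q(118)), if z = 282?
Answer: -1/251 ≈ -0.0039841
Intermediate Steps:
1/(T(-190, z) + Q(118)) = 1/(-190 + (57 - 1*118)) = 1/(-190 + (57 - 118)) = 1/(-190 - 61) = 1/(-251) = -1/251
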